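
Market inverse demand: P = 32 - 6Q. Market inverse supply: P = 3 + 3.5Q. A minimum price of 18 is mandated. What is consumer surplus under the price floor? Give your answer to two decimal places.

Without the control, 32 - 6Q = 3 + 3.5Q so Q* = 3.0526 and P* = 13.6842.
At the floor price 18, quantity demanded is (32 - 18)/6 = 2.3333; demand is the short side, so Q = 2.3333 trades at P = 18.
CS is the triangle under demand above 18: (1/2)(2.3333)(32 - 18) = 16.3333.

16.33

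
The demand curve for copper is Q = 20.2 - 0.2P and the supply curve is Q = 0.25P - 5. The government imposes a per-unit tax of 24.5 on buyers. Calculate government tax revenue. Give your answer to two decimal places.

153.81

Rewriting demand in inverse form: P = 101 - 5Q.
Rewriting supply in inverse form: P = 20 + 4Q.
Pre-tax equilibrium: 101 - 5Q = 20 + 4Q gives Q* = 9, P* = 56.
With the tax, buyers' net willingness to pay falls by 24.5: (101 - 24.5) - 5Q = 20 + 4Q, so Q_t = 6.2778. Buyers pay P_b = 69.6111; sellers receive P_s = P_b - 24.5 = 45.1111.
Revenue is the tax times quantity traded: 24.5 x 6.2778 = 153.8056.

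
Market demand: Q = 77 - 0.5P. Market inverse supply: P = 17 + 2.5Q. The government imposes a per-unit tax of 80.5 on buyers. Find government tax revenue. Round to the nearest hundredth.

Rewriting demand in inverse form: P = 154 - 2Q.
Pre-tax equilibrium: 154 - 2Q = 17 + 2.5Q gives Q* = 30.4444, P* = 93.1111.
With the tax, buyers' net willingness to pay falls by 80.5: (154 - 80.5) - 2Q = 17 + 2.5Q, so Q_t = 12.5556. Buyers pay P_b = 128.8889; sellers receive P_s = P_b - 80.5 = 48.3889.
Revenue is the tax times quantity traded: 80.5 x 12.5556 = 1010.7222.

1010.72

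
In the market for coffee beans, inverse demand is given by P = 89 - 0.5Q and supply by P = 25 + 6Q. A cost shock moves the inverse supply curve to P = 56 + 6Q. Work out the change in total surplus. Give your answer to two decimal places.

Initial equilibrium: Q_0 = 9.8462, P_0 = 84.0769; CS_0 = (1/2)(9.8462)(4.9231) = 24.2367, PS_0 = (1/2)(9.8462)(59.0769) = 290.8402.
New equilibrium: 89 - 0.5Q = 56 + 6Q gives Q_1 = 5.0769, P_1 = 86.4615; CS_1 = 6.4438, PS_1 = 77.3254.
Change in total surplus = (6.4438 + 77.3254) - (24.2367 + 290.8402) = -231.3077.

-231.31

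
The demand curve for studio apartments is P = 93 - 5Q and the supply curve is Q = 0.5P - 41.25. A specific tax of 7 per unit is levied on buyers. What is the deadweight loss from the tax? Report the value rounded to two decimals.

3.50

Rewriting supply in inverse form: P = 82.5 + 2Q.
Pre-tax equilibrium: 93 - 5Q = 82.5 + 2Q gives Q* = 1.5, P* = 85.5.
A tax on buyers shifts demand down by 7: (93 - 7) - 5Q = 82.5 + 2Q, so Q_t = 0.5. Buyers pay P_b = 90.5; sellers receive P_s = P_b - 7 = 83.5.
The welfare triangle lost has base Q* - Q_t = 1 and height t = 7, so DWL = (1/2)(1)(7) = 3.5.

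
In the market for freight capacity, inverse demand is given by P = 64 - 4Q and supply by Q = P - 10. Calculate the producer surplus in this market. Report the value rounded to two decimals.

Rewriting supply in inverse form: P = 10 + Q.
Set 64 - 4Q = 10 + Q, which gives 54 = 5Q, so Q* = 10.8 and P* = 64 - 4(10.8) = 20.8.
Producer surplus is the triangle above supply below P*: (1/2)(10.8)(20.8 - 10) = (1/2)(10.8)(10.8) = 58.32.

58.32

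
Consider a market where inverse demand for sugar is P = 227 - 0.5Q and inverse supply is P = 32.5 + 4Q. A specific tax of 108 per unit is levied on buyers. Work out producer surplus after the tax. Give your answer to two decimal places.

Without the tax, 227 - 0.5Q = 32.5 + 4Q so Q* = 43.2222 and P* = 205.3889.
With the tax, buyers' net willingness to pay falls by 108: (227 - 108) - 0.5Q = 32.5 + 4Q, so Q_t = 19.2222. Buyers pay P_b = 217.3889; sellers receive P_s = P_b - 108 = 109.3889.
Producer surplus is the triangle above supply below P_s: (1/2)(19.2222)(109.3889 - 32.5) = 738.9877.

738.99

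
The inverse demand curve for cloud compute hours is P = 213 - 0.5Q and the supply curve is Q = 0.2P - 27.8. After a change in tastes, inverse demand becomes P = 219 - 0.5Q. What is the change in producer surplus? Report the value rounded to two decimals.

76.36

Rewriting supply in inverse form: P = 139 + 5Q.
Initial equilibrium: Q_0 = 13.4545, P_0 = 206.2727; CS_0 = (1/2)(13.4545)(6.7273) = 45.2562, PS_0 = (1/2)(13.4545)(67.2727) = 452.562.
New equilibrium: 219 - 0.5Q = 139 + 5Q gives Q_1 = 14.5455, P_1 = 211.7273; CS_1 = 52.8926, PS_1 = 528.9256.
Change in producer surplus = 528.9256 - 452.562 = 76.3636.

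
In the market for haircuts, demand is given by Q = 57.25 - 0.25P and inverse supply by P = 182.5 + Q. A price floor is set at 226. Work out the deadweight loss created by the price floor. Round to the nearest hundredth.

182.76

Rewriting demand in inverse form: P = 229 - 4Q.
Without the control, 229 - 4Q = 182.5 + Q so Q* = 9.3 and P* = 191.8.
At the floor price 226, quantity demanded is (229 - 226)/4 = 0.75; demand is the short side, so Q = 0.75 trades at P = 226.
At Q = 0.75 the demand price is 226 and the supply price is 183.25. Deadweight loss is the triangle between the curves from 0.75 to 9.3: (1/2)(226 - 183.25)(9.3 - 0.75) = 182.7562.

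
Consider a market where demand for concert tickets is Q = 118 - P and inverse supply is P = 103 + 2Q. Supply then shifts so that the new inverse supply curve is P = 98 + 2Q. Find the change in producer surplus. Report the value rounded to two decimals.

Rewriting demand in inverse form: P = 118 - Q.
Initial equilibrium: Q_0 = 5, P_0 = 113; CS_0 = (1/2)(5)(5) = 12.5, PS_0 = (1/2)(5)(10) = 25.
New equilibrium: 118 - Q = 98 + 2Q gives Q_1 = 6.6667, P_1 = 111.3333; CS_1 = 22.2222, PS_1 = 44.4444.
Change in producer surplus = 44.4444 - 25 = 19.4444.

19.44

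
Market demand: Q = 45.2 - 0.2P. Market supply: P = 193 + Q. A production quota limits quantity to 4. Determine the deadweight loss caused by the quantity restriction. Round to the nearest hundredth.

Rewriting demand in inverse form: P = 226 - 5Q.
Without the quota, 226 - 5Q = 193 + Q gives Q* = 5.5.
At Q = 4 the demand price is 226 - 5(4) = 206 and the supply price is 193 + (4) = 197.
DWL = (1/2)(gap between curves at 4) x (Q* - 4) = (1/2)(9)(1.5) = 6.75.

6.75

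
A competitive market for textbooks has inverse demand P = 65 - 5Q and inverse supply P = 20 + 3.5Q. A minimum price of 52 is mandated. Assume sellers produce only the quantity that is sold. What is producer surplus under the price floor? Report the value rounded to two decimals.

71.37

Without the control, 65 - 5Q = 20 + 3.5Q so Q* = 5.2941 and P* = 38.5294.
At P = 52, buyers demand (65 - 52)/5 = 2.6 while sellers would supply more, so the quantity traded is 2.6 at price 52.
The supply price at Q = 2.6 is 29.1. PS is the trapezoid between 52 and supply over [0, 2.6]: (1/2)[(52 - 20) + (52 - 29.1)](2.6) = 71.37.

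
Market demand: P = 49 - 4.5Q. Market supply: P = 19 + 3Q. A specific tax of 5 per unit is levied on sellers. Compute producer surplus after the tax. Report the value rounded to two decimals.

16.67

Without the tax, 49 - 4.5Q = 19 + 3Q so Q* = 4 and P* = 31.
With the tax, sellers need 5 more per unit: 49 - 4.5Q = 19 + 3Q + 5, so Q_t = 3.3333. Buyers pay P_b = 34; sellers receive P_s = P_b - 5 = 29.
Producer surplus is the triangle above supply below P_s: (1/2)(3.3333)(29 - 19) = 16.6667.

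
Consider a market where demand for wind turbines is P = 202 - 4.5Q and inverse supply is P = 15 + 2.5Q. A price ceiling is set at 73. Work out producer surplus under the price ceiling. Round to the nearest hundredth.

Free-market equilibrium: 202 - 4.5Q = 15 + 2.5Q gives Q* = 26.7143, P* = 81.7857.
At P = 73, sellers supply (73 - 15)/2.5 = 23.2 while buyers want more, so the quantity traded is 23.2 at price 73.
PS is the triangle above supply below 73: (1/2)(23.2)(73 - 15) = 672.8.

672.80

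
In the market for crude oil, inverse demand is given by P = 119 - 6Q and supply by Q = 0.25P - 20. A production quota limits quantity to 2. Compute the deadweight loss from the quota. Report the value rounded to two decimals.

18.05

Rewriting supply in inverse form: P = 80 + 4Q.
Unrestricted equilibrium: Q* = (119 - 80)/(6 + 4) = 3.9.
At Q = 2 the demand price is 119 - 6(2) = 107 and the supply price is 80 + 4(2) = 88.
Deadweight loss is the triangle between the curves from 2 to 3.9: (1/2)(107 - 88)(3.9 - 2) = 18.05.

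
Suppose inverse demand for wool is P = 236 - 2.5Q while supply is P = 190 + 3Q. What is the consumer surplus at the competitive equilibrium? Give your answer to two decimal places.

Equilibrium: 236 - 2.5Q = 190 + 3Q, so Q* = 8.3636 and P* = 215.0909.
CS is the area between the demand curve and P* from 0 to Q*: (1/2)(8.3636)(20.9091) = 87.438.

87.44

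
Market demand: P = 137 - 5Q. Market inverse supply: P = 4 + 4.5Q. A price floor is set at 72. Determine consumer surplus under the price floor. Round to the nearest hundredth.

Free-market equilibrium: 137 - 5Q = 4 + 4.5Q gives Q* = 14, P* = 67.
At P = 72, buyers demand (137 - 72)/5 = 13 while sellers would supply more, so the quantity traded is 13 at price 72.
CS is the triangle under demand above 72: (1/2)(13)(137 - 72) = 422.5.

422.50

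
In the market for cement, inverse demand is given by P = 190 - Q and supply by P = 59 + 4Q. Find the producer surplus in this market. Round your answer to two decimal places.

1372.88

Equilibrium: 190 - Q = 59 + 4Q, so Q* = 26.2 and P* = 163.8.
PS is the area between P* and the supply curve from 0 to Q*: (1/2)(26.2)(104.8) = 1372.88.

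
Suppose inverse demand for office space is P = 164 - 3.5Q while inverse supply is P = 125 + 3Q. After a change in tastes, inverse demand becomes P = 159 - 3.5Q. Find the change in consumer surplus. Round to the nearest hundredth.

-15.12

Initial equilibrium: Q_0 = 6, P_0 = 143; CS_0 = (1/2)(6)(21) = 63, PS_0 = (1/2)(6)(18) = 54.
New equilibrium: 159 - 3.5Q = 125 + 3Q gives Q_1 = 5.2308, P_1 = 140.6923; CS_1 = 47.8817, PS_1 = 41.0414.
Change in consumer surplus = 47.8817 - 63 = -15.1183.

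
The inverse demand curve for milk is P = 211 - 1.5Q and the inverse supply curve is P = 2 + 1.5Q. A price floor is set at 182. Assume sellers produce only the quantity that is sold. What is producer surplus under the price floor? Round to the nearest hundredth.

3199.67

Free-market equilibrium: 211 - 1.5Q = 2 + 1.5Q gives Q* = 69.6667, P* = 106.5.
At P = 182, buyers demand (211 - 182)/1.5 = 19.3333 while sellers would supply more, so the quantity traded is 19.3333 at price 182.
The supply price at Q = 19.3333 is 31. PS is the trapezoid between 182 and supply over [0, 19.3333]: (1/2)[(182 - 2) + (182 - 31)](19.3333) = 3199.6667.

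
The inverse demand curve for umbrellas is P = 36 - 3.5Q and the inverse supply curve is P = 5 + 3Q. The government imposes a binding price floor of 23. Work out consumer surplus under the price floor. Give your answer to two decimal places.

24.14

Without the control, 36 - 3.5Q = 5 + 3Q so Q* = 4.7692 and P* = 19.3077.
At P = 23, buyers demand (36 - 23)/3.5 = 3.7143 while sellers would supply more, so the quantity traded is 3.7143 at price 23.
CS is the triangle under demand above 23: (1/2)(3.7143)(36 - 23) = 24.1429.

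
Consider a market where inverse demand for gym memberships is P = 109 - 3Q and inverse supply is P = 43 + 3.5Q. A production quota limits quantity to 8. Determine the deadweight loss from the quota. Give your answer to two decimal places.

15.08

Unrestricted equilibrium: Q* = (109 - 43)/(3 + 3.5) = 10.1538.
At Q = 8 the demand price is 109 - 3(8) = 85 and the supply price is 43 + 3.5(8) = 71.
Deadweight loss is the triangle between the curves from 8 to 10.1538: (1/2)(85 - 71)(10.1538 - 8) = 15.0769.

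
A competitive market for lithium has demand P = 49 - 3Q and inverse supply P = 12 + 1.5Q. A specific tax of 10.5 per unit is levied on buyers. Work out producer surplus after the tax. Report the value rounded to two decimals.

26.01

Without the tax, 49 - 3Q = 12 + 1.5Q so Q* = 8.2222 and P* = 24.3333.
With the tax, buyers' net willingness to pay falls by 10.5: (49 - 10.5) - 3Q = 12 + 1.5Q, so Q_t = 5.8889. Buyers pay P_b = 31.3333; sellers receive P_s = P_b - 10.5 = 20.8333.
PS = (1/2)(Q_t)(P_s - 12) = (1/2)(5.8889)(8.8333) = 26.0093.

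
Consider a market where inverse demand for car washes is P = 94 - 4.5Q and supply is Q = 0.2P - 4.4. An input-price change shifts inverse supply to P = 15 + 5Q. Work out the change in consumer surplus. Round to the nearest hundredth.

26.35

Rewriting supply in inverse form: P = 22 + 5Q.
Initial equilibrium: Q_0 = 7.5789, P_0 = 59.8947; CS_0 = (1/2)(7.5789)(34.1053) = 129.241, PS_0 = (1/2)(7.5789)(37.8947) = 143.6011.
New equilibrium: 94 - 4.5Q = 15 + 5Q gives Q_1 = 8.3158, P_1 = 56.5789; CS_1 = 155.5928, PS_1 = 172.8809.
Change in consumer surplus = 155.5928 - 129.241 = 26.3518.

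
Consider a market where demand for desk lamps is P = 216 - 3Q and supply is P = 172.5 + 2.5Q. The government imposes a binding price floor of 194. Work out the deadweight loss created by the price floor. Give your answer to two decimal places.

Without the control, 216 - 3Q = 172.5 + 2.5Q so Q* = 7.9091 and P* = 192.2727.
At P = 194, buyers demand (216 - 194)/3 = 7.3333 while sellers would supply more, so the quantity traded is 7.3333 at price 194.
At Q = 7.3333 the demand price is 194 and the supply price is 190.8333. Deadweight loss is the triangle between the curves from 7.3333 to 7.9091: (1/2)(194 - 190.8333)(7.9091 - 7.3333) = 0.9116.

0.91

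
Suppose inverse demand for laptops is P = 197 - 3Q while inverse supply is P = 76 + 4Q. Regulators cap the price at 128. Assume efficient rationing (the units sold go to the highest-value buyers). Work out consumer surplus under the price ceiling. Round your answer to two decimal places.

643.50

Free-market equilibrium: 197 - 3Q = 76 + 4Q gives Q* = 17.2857, P* = 145.1429.
At P = 128, sellers supply (128 - 76)/4 = 13 while buyers want more, so the quantity traded is 13 at price 128.
The demand price at Q = 13 is 158. CS is the trapezoid between demand and 128 over [0, 13]: (1/2)[(197 - 128) + (158 - 128)](13) = 643.5.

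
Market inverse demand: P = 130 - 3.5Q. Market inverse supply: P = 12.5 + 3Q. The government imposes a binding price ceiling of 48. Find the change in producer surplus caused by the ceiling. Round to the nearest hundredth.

Without the control, 130 - 3.5Q = 12.5 + 3Q so Q* = 18.0769 and P* = 66.7308.
At the ceiling price 48, quantity supplied is (48 - 12.5)/3 = 11.8333; supply is the short side, so Q = 11.8333 trades at P = 48.
PS goes from (1/2)(18.0769)(54.2308) = 490.1627 to 210.0417 (computed as (48 - 12.5)(11.8333) - (1/2)(3)(11.8333)^2), a change of -280.1211.

-280.12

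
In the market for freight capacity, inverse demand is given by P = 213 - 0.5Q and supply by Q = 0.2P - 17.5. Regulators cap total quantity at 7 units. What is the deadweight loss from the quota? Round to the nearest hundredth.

Rewriting supply in inverse form: P = 87.5 + 5Q.
Unrestricted equilibrium: Q* = (213 - 87.5)/(0.5 + 5) = 22.8182.
At Q = 7 the demand price is 213 - 0.5(7) = 209.5 and the supply price is 87.5 + 5(7) = 122.5.
DWL = (1/2)(gap between curves at 7) x (Q* - 7) = (1/2)(87)(15.8182) = 688.0909.

688.09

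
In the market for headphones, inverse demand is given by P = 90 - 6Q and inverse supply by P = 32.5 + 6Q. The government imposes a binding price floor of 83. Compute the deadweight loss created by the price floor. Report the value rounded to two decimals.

Without the control, 90 - 6Q = 32.5 + 6Q so Q* = 4.7917 and P* = 61.25.
At P = 83, buyers demand (90 - 83)/6 = 1.1667 while sellers would supply more, so the quantity traded is 1.1667 at price 83.
At Q = 1.1667 the demand price is 83 and the supply price is 39.5. Deadweight loss is the triangle between the curves from 1.1667 to 4.7917: (1/2)(83 - 39.5)(4.7917 - 1.1667) = 78.8438.

78.84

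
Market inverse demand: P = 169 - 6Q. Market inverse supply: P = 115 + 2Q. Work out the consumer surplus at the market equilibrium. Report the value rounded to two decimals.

136.69

Set 169 - 6Q = 115 + 2Q, which gives 54 = 8Q, so Q* = 6.75 and P* = 169 - 6(6.75) = 128.5.
The demand choke price is 169, so CS = (1/2)(Q*)(169 - P*) = (1/2)(6.75)(40.5) = 136.6875.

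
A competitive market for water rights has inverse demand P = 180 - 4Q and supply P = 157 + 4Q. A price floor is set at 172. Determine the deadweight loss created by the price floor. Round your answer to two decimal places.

Free-market equilibrium: 180 - 4Q = 157 + 4Q gives Q* = 2.875, P* = 168.5.
At P = 172, buyers demand (180 - 172)/4 = 2 while sellers would supply more, so the quantity traded is 2 at price 172.
At Q = 2 the demand price is 172 and the supply price is 165. Deadweight loss is the triangle between the curves from 2 to 2.875: (1/2)(172 - 165)(2.875 - 2) = 3.0625.

3.06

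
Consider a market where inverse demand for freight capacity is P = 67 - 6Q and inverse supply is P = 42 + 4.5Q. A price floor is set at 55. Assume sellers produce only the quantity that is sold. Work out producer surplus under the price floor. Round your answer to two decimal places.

17.00

Free-market equilibrium: 67 - 6Q = 42 + 4.5Q gives Q* = 2.381, P* = 52.7143.
At P = 55, buyers demand (67 - 55)/6 = 2 while sellers would supply more, so the quantity traded is 2 at price 55.
The supply price at Q = 2 is 51. PS is the trapezoid between 55 and supply over [0, 2]: (1/2)[(55 - 42) + (55 - 51)](2) = 17.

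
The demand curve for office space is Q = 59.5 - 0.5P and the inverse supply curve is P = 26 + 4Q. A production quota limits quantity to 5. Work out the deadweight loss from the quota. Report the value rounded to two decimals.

Rewriting demand in inverse form: P = 119 - 2Q.
Unrestricted equilibrium: Q* = (119 - 26)/(2 + 4) = 15.5.
At Q = 5 the demand price is 119 - 2(5) = 109 and the supply price is 26 + 4(5) = 46.
Deadweight loss is the triangle between the curves from 5 to 15.5: (1/2)(109 - 46)(15.5 - 5) = 330.75.

330.75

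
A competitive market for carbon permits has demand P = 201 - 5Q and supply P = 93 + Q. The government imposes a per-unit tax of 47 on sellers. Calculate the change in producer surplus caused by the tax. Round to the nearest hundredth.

-110.32

Without the tax, 201 - 5Q = 93 + Q so Q* = 18 and P* = 111.
A tax on sellers shifts supply up by 47: 201 - 5Q = 93 + Q + 47, so Q_t = 10.1667. Buyers pay P_b = 150.1667; sellers receive P_s = P_b - 47 = 103.1667.
PS falls from (1/2)(18)(18) = 162 to (1/2)(10.1667)(10.1667) = 51.6806, a change of -110.3194.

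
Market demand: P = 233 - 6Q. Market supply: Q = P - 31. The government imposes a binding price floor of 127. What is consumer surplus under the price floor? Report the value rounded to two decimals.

936.33

Rewriting supply in inverse form: P = 31 + Q.
Free-market equilibrium: 233 - 6Q = 31 + Q gives Q* = 28.8571, P* = 59.8571.
At the floor price 127, quantity demanded is (233 - 127)/6 = 17.6667; demand is the short side, so Q = 17.6667 trades at P = 127.
CS is the triangle under demand above 127: (1/2)(17.6667)(233 - 127) = 936.3333.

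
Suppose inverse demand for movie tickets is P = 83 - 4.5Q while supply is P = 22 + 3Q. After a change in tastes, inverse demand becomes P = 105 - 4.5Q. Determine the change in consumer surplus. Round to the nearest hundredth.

126.72

Initial equilibrium: Q_0 = 8.1333, P_0 = 46.4; CS_0 = (1/2)(8.1333)(36.6) = 148.84, PS_0 = (1/2)(8.1333)(24.4) = 99.2267.
New equilibrium: 105 - 4.5Q = 22 + 3Q gives Q_1 = 11.0667, P_1 = 55.2; CS_1 = 275.56, PS_1 = 183.7067.
Change in consumer surplus = 275.56 - 148.84 = 126.72.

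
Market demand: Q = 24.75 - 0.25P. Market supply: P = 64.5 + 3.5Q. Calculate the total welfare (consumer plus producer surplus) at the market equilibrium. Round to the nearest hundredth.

Rewriting demand in inverse form: P = 99 - 4Q.
Set 99 - 4Q = 64.5 + 3.5Q, which gives 34.5 = 7.5Q, so Q* = 4.6 and P* = 99 - 4(4.6) = 80.6.
Total surplus is the full triangle between the curves from 0 to Q*: (1/2)(4.6)(99 - 64.5) = 79.35.

79.35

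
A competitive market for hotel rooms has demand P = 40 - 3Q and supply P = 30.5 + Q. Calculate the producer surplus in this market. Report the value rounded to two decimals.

Equilibrium: 40 - 3Q = 30.5 + Q, so Q* = 2.375 and P* = 32.875.
The supply curve's price intercept is 30.5, so PS = (1/2)(Q*)(P* - 30.5) = (1/2)(2.375)(2.375) = 2.8203.

2.82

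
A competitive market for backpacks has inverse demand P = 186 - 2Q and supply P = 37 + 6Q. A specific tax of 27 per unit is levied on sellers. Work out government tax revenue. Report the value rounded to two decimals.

411.75

Pre-tax equilibrium: 186 - 2Q = 37 + 6Q gives Q* = 18.625, P* = 148.75.
A tax on sellers shifts supply up by 27: 186 - 2Q = 37 + 6Q + 27, so Q_t = 15.25. Buyers pay P_b = 155.5; sellers receive P_s = P_b - 27 = 128.5.
Revenue is the tax times quantity traded: 27 x 15.25 = 411.75.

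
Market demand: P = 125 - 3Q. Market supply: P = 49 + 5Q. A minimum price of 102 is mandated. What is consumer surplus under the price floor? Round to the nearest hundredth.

Free-market equilibrium: 125 - 3Q = 49 + 5Q gives Q* = 9.5, P* = 96.5.
At P = 102, buyers demand (125 - 102)/3 = 7.6667 while sellers would supply more, so the quantity traded is 7.6667 at price 102.
CS is the triangle under demand above 102: (1/2)(7.6667)(125 - 102) = 88.1667.

88.17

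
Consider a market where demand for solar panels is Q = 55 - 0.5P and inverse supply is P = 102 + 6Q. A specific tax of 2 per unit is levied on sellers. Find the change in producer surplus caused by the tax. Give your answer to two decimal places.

Rewriting demand in inverse form: P = 110 - 2Q.
Pre-tax equilibrium: 110 - 2Q = 102 + 6Q gives Q* = 1, P* = 108.
A tax on sellers shifts supply up by 2: 110 - 2Q = 102 + 6Q + 2, so Q_t = 0.75. Buyers pay P_b = 108.5; sellers receive P_s = P_b - 2 = 106.5.
PS falls from (1/2)(1)(6) = 3 to (1/2)(0.75)(4.5) = 1.6875, a change of -1.3125.

-1.31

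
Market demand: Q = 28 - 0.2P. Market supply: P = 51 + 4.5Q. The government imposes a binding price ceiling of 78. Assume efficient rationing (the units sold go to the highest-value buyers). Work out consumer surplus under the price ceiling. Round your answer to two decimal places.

282.00

Rewriting demand in inverse form: P = 140 - 5Q.
Without the control, 140 - 5Q = 51 + 4.5Q so Q* = 9.3684 and P* = 93.1579.
At the ceiling price 78, quantity supplied is (78 - 51)/4.5 = 6; supply is the short side, so Q = 6 trades at P = 78.
The demand price at Q = 6 is 110. CS is the trapezoid between demand and 78 over [0, 6]: (1/2)[(140 - 78) + (110 - 78)](6) = 282.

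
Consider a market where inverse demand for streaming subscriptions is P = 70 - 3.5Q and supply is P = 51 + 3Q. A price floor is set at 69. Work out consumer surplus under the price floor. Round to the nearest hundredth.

Without the control, 70 - 3.5Q = 51 + 3Q so Q* = 2.9231 and P* = 59.7692.
At P = 69, buyers demand (70 - 69)/3.5 = 0.2857 while sellers would supply more, so the quantity traded is 0.2857 at price 69.
CS is the triangle under demand above 69: (1/2)(0.2857)(70 - 69) = 0.1429.

0.14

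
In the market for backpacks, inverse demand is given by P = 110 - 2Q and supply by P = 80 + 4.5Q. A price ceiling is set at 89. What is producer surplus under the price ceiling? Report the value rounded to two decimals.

9.00

Without the control, 110 - 2Q = 80 + 4.5Q so Q* = 4.6154 and P* = 100.7692.
At P = 89, sellers supply (89 - 80)/4.5 = 2 while buyers want more, so the quantity traded is 2 at price 89.
PS is the triangle above supply below 89: (1/2)(2)(89 - 80) = 9.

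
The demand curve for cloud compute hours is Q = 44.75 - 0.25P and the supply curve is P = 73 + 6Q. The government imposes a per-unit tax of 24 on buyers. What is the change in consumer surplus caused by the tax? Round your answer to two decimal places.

-90.24

Rewriting demand in inverse form: P = 179 - 4Q.
Without the tax, 179 - 4Q = 73 + 6Q so Q* = 10.6 and P* = 136.6.
A tax on buyers shifts demand down by 24: (179 - 24) - 4Q = 73 + 6Q, so Q_t = 8.2. Buyers pay P_b = 146.2; sellers receive P_s = P_b - 24 = 122.2.
Consumers lose the trapezoid between P* and P_b out to Q_t plus the triangle from Q_t to Q*: change in CS = 134.48 - 224.72 = -90.24.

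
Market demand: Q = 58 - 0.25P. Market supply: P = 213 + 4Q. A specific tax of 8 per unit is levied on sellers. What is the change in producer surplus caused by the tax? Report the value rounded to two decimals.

-7.50

Rewriting demand in inverse form: P = 232 - 4Q.
Without the tax, 232 - 4Q = 213 + 4Q so Q* = 2.375 and P* = 222.5.
With the tax, sellers need 8 more per unit: 232 - 4Q = 213 + 4Q + 8, so Q_t = 1.375. Buyers pay P_b = 226.5; sellers receive P_s = P_b - 8 = 218.5.
PS falls from (1/2)(2.375)(9.5) = 11.2812 to (1/2)(1.375)(5.5) = 3.7812, a change of -7.5.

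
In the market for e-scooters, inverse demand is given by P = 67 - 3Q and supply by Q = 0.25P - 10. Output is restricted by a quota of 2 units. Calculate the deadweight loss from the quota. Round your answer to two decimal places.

Rewriting supply in inverse form: P = 40 + 4Q.
Unrestricted equilibrium: Q* = (67 - 40)/(3 + 4) = 3.8571.
At Q = 2 the demand price is 67 - 3(2) = 61 and the supply price is 40 + 4(2) = 48.
Deadweight loss is the triangle between the curves from 2 to 3.8571: (1/2)(61 - 48)(3.8571 - 2) = 12.0714.

12.07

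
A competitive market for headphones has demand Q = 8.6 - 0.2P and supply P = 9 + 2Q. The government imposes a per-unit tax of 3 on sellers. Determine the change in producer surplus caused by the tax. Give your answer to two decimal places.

Rewriting demand in inverse form: P = 43 - 5Q.
Without the tax, 43 - 5Q = 9 + 2Q so Q* = 4.8571 and P* = 18.7143.
With the tax, sellers need 3 more per unit: 43 - 5Q = 9 + 2Q + 3, so Q_t = 4.4286. Buyers pay P_b = 20.8571; sellers receive P_s = P_b - 3 = 17.8571.
PS falls from (1/2)(4.8571)(9.7143) = 23.5918 to (1/2)(4.4286)(8.8571) = 19.6122, a change of -3.9796.

-3.98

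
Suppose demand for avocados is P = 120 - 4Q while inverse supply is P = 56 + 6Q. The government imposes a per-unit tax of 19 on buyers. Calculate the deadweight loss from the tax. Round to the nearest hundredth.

18.05

Without the tax, 120 - 4Q = 56 + 6Q so Q* = 6.4 and P* = 94.4.
With the tax, buyers' net willingness to pay falls by 19: (120 - 19) - 4Q = 56 + 6Q, so Q_t = 4.5. Buyers pay P_b = 102; sellers receive P_s = P_b - 19 = 83.
Deadweight loss is the triangle between the curves from Q_t to Q*: (1/2)(6.4 - 4.5)(19) = 18.05.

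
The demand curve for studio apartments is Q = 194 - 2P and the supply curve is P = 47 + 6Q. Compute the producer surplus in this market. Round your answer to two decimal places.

Rewriting demand in inverse form: P = 97 - 0.5Q.
Set 97 - 0.5Q = 47 + 6Q, which gives 50 = 6.5Q, so Q* = 7.6923 and P* = 97 - 0.5(7.6923) = 93.1538.
The supply curve's price intercept is 47, so PS = (1/2)(Q*)(P* - 47) = (1/2)(7.6923)(46.1538) = 177.5148.

177.51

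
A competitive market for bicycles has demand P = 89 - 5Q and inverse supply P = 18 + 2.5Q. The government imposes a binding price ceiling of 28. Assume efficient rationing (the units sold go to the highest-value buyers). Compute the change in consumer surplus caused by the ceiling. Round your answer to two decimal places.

Without the control, 89 - 5Q = 18 + 2.5Q so Q* = 9.4667 and P* = 41.6667.
At the ceiling price 28, quantity supplied is (28 - 18)/2.5 = 4; supply is the short side, so Q = 4 trades at P = 28.
CS goes from (1/2)(9.4667)(47.3333) = 224.0444 to 204 (computed as (89 - 28)(4) - (1/2)(5)(4)^2), a change of -20.0444.

-20.04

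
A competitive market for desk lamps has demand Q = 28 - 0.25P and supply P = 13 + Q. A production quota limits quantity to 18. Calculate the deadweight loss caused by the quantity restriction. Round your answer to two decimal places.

8.10

Rewriting demand in inverse form: P = 112 - 4Q.
Unrestricted equilibrium: Q* = (112 - 13)/(4 + 1) = 19.8.
At Q = 18 the demand price is 112 - 4(18) = 40 and the supply price is 13 + (18) = 31.
DWL = (1/2)(gap between curves at 18) x (Q* - 18) = (1/2)(9)(1.8) = 8.1.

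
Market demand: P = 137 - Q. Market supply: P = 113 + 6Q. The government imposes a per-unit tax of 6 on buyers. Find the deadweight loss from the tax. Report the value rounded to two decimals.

2.57

Pre-tax equilibrium: 137 - Q = 113 + 6Q gives Q* = 3.4286, P* = 133.5714.
With the tax, buyers' net willingness to pay falls by 6: (137 - 6) - Q = 113 + 6Q, so Q_t = 2.5714. Buyers pay P_b = 134.4286; sellers receive P_s = P_b - 6 = 128.4286.
The welfare triangle lost has base Q* - Q_t = 0.8571 and height t = 6, so DWL = (1/2)(0.8571)(6) = 2.5714.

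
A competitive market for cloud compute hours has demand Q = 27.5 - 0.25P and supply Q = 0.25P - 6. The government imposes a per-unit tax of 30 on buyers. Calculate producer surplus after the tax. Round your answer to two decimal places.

98.00

Rewriting demand in inverse form: P = 110 - 4Q.
Rewriting supply in inverse form: P = 24 + 4Q.
Pre-tax equilibrium: 110 - 4Q = 24 + 4Q gives Q* = 10.75, P* = 67.
A tax on buyers shifts demand down by 30: (110 - 30) - 4Q = 24 + 4Q, so Q_t = 7. Buyers pay P_b = 82; sellers receive P_s = P_b - 30 = 52.
PS = (1/2)(Q_t)(P_s - 24) = (1/2)(7)(28) = 98.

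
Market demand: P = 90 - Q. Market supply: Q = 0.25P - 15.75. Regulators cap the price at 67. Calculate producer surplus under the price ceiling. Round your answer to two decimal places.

Rewriting supply in inverse form: P = 63 + 4Q.
Free-market equilibrium: 90 - Q = 63 + 4Q gives Q* = 5.4, P* = 84.6.
At P = 67, sellers supply (67 - 63)/4 = 1 while buyers want more, so the quantity traded is 1 at price 67.
PS is the triangle above supply below 67: (1/2)(1)(67 - 63) = 2.

2.00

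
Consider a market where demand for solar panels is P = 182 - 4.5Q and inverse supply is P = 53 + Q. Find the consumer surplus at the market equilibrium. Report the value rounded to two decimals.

1237.76

Setting demand equal to supply, 129 = 5.5Q, so Q* = 23.4545 and P* = 76.4545.
CS is the area between the demand curve and P* from 0 to Q*: (1/2)(23.4545)(105.5455) = 1237.7603.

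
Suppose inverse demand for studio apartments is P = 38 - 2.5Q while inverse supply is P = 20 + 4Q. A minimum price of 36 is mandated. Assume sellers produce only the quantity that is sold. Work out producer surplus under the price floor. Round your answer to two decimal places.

Free-market equilibrium: 38 - 2.5Q = 20 + 4Q gives Q* = 2.7692, P* = 31.0769.
At P = 36, buyers demand (38 - 36)/2.5 = 0.8 while sellers would supply more, so the quantity traded is 0.8 at price 36.
The supply price at Q = 0.8 is 23.2. PS is the trapezoid between 36 and supply over [0, 0.8]: (1/2)[(36 - 20) + (36 - 23.2)](0.8) = 11.52.

11.52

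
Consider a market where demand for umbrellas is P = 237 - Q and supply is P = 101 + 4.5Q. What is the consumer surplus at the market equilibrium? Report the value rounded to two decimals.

305.72

Set 237 - Q = 101 + 4.5Q, which gives 136 = 5.5Q, so Q* = 24.7273 and P* = 237 - (24.7273) = 212.2727.
Consumer surplus is the triangle under demand above P*: (1/2)(24.7273)(237 - 212.2727) = (1/2)(24.7273)(24.7273) = 305.719.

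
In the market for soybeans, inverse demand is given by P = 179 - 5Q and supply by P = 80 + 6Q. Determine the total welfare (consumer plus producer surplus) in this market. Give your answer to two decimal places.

Equilibrium: 179 - 5Q = 80 + 6Q, so Q* = 9 and P* = 134.
Total surplus is the full triangle between the curves from 0 to Q*: (1/2)(9)(179 - 80) = 445.5.

445.50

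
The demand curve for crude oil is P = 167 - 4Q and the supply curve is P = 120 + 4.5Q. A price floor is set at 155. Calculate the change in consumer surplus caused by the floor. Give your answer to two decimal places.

-43.15

Free-market equilibrium: 167 - 4Q = 120 + 4.5Q gives Q* = 5.5294, P* = 144.8824.
At the floor price 155, quantity demanded is (167 - 155)/4 = 3; demand is the short side, so Q = 3 trades at P = 155.
CS goes from (1/2)(5.5294)(22.1176) = 61.1488 to 18 (computed as (167 - 155)(3) - (1/2)(4)(3)^2), a change of -43.1488.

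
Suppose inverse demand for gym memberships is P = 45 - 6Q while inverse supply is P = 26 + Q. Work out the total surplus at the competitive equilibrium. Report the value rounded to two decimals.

25.79

Set 45 - 6Q = 26 + Q, which gives 19 = 7Q, so Q* = 2.7143 and P* = 45 - 6(2.7143) = 28.7143.
CS = (1/2)(2.7143)(16.2857) = 22.102 and PS = (1/2)(2.7143)(2.7143) = 3.6837, so total surplus = 25.7857.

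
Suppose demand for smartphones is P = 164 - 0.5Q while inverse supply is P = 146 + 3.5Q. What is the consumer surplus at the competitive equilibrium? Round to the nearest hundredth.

5.06

Equilibrium: 164 - 0.5Q = 146 + 3.5Q, so Q* = 4.5 and P* = 161.75.
The demand choke price is 164, so CS = (1/2)(Q*)(164 - P*) = (1/2)(4.5)(2.25) = 5.0625.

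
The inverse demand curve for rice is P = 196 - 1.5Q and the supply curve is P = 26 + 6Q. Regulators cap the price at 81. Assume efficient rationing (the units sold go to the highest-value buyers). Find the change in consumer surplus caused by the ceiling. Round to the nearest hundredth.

Free-market equilibrium: 196 - 1.5Q = 26 + 6Q gives Q* = 22.6667, P* = 162.
At P = 81, sellers supply (81 - 26)/6 = 9.1667 while buyers want more, so the quantity traded is 9.1667 at price 81.
CS goes from (1/2)(22.6667)(34) = 385.3333 to 991.1458 (computed as (196 - 81)(9.1667) - (1/2)(1.5)(9.1667)^2), a change of 605.8125.

605.81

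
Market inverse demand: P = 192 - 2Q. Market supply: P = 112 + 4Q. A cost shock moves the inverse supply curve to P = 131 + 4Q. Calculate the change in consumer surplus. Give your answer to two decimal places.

Initial equilibrium: Q_0 = 13.3333, P_0 = 165.3333; CS_0 = (1/2)(13.3333)(26.6667) = 177.7778, PS_0 = (1/2)(13.3333)(53.3333) = 355.5556.
New equilibrium: 192 - 2Q = 131 + 4Q gives Q_1 = 10.1667, P_1 = 171.6667; CS_1 = 103.3611, PS_1 = 206.7222.
Change in consumer surplus = 103.3611 - 177.7778 = -74.4167.

-74.42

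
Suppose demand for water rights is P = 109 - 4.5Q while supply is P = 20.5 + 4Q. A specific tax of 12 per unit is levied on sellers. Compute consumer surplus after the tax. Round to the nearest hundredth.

Pre-tax equilibrium: 109 - 4.5Q = 20.5 + 4Q gives Q* = 10.4118, P* = 62.1471.
A tax on sellers shifts supply up by 12: 109 - 4.5Q = 20.5 + 4Q + 12, so Q_t = 9. Buyers pay P_b = 68.5; sellers receive P_s = P_b - 12 = 56.5.
Consumer surplus is the triangle under demand above P_b: (1/2)(9)(109 - 68.5) = 182.25.

182.25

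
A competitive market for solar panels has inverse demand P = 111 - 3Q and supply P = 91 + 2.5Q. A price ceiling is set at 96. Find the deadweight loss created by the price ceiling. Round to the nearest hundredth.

7.36

Without the control, 111 - 3Q = 91 + 2.5Q so Q* = 3.6364 and P* = 100.0909.
At the ceiling price 96, quantity supplied is (96 - 91)/2.5 = 2; supply is the short side, so Q = 2 trades at P = 96.
The lost-trades triangle has base Q* - 2 = 1.6364 and height equal to the gap between the curves at Q = 2, which is 105 - 96 = 9. DWL = (1/2)(1.6364)(9) = 7.3636.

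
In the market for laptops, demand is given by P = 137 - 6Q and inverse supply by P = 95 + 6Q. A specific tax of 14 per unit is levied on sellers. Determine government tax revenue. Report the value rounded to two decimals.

Without the tax, 137 - 6Q = 95 + 6Q so Q* = 3.5 and P* = 116.
With the tax, sellers need 14 more per unit: 137 - 6Q = 95 + 6Q + 14, so Q_t = 2.3333. Buyers pay P_b = 123; sellers receive P_s = P_b - 14 = 109.
Revenue is the tax times quantity traded: 14 x 2.3333 = 32.6667.

32.67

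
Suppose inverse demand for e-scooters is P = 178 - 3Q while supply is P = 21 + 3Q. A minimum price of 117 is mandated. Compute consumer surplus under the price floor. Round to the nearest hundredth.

Without the control, 178 - 3Q = 21 + 3Q so Q* = 26.1667 and P* = 99.5.
At the floor price 117, quantity demanded is (178 - 117)/3 = 20.3333; demand is the short side, so Q = 20.3333 trades at P = 117.
CS is the triangle under demand above 117: (1/2)(20.3333)(178 - 117) = 620.1667.

620.17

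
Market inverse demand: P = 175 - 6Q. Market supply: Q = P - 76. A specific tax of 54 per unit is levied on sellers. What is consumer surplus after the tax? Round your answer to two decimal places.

Rewriting supply in inverse form: P = 76 + Q.
Without the tax, 175 - 6Q = 76 + Q so Q* = 14.1429 and P* = 90.1429.
A tax on sellers shifts supply up by 54: 175 - 6Q = 76 + Q + 54, so Q_t = 6.4286. Buyers pay P_b = 136.4286; sellers receive P_s = P_b - 54 = 82.4286.
CS = (1/2)(Q_t)(175 - P_b) = (1/2)(6.4286)(38.5714) = 123.9796.

123.98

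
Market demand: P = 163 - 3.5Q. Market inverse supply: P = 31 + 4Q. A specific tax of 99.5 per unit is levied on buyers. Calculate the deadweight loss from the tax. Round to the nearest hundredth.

660.02

Without the tax, 163 - 3.5Q = 31 + 4Q so Q* = 17.6 and P* = 101.4.
With the tax, buyers' net willingness to pay falls by 99.5: (163 - 99.5) - 3.5Q = 31 + 4Q, so Q_t = 4.3333. Buyers pay P_b = 147.8333; sellers receive P_s = P_b - 99.5 = 48.3333.
The welfare triangle lost has base Q* - Q_t = 13.2667 and height t = 99.5, so DWL = (1/2)(13.2667)(99.5) = 660.0167.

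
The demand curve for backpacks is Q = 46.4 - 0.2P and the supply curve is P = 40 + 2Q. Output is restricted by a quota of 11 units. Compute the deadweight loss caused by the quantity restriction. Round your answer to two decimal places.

Rewriting demand in inverse form: P = 232 - 5Q.
Without the quota, 232 - 5Q = 40 + 2Q gives Q* = 27.4286.
At Q = 11 the demand price is 232 - 5(11) = 177 and the supply price is 40 + 2(11) = 62.
DWL = (1/2)(gap between curves at 11) x (Q* - 11) = (1/2)(115)(16.4286) = 944.6429.

944.64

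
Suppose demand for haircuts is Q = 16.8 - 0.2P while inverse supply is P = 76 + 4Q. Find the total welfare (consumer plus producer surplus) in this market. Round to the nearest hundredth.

Rewriting demand in inverse form: P = 84 - 5Q.
Set 84 - 5Q = 76 + 4Q, which gives 8 = 9Q, so Q* = 0.8889 and P* = 84 - 5(0.8889) = 79.5556.
CS = (1/2)(0.8889)(4.4444) = 1.9753 and PS = (1/2)(0.8889)(3.5556) = 1.5802, so total surplus = 3.5556.

3.56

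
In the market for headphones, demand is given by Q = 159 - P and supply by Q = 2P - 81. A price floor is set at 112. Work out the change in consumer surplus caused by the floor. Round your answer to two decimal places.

-2016.00

Rewriting demand in inverse form: P = 159 - Q.
Rewriting supply in inverse form: P = 40.5 + 0.5Q.
Without the control, 159 - Q = 40.5 + 0.5Q so Q* = 79 and P* = 80.
At P = 112, buyers demand (159 - 112)/1 = 47 while sellers would supply more, so the quantity traded is 47 at price 112.
CS goes from (1/2)(79)(79) = 3120.5 to 1104.5 (computed as (159 - 112)(47) - (1/2)(1)(47)^2), a change of -2016.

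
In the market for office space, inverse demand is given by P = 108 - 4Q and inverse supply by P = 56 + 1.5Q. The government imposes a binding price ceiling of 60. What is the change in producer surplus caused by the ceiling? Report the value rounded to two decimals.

Without the control, 108 - 4Q = 56 + 1.5Q so Q* = 9.4545 and P* = 70.1818.
At P = 60, sellers supply (60 - 56)/1.5 = 2.6667 while buyers want more, so the quantity traded is 2.6667 at price 60.
PS goes from (1/2)(9.4545)(14.1818) = 67.0413 to 5.3333 (computed as (60 - 56)(2.6667) - (1/2)(1.5)(2.6667)^2), a change of -61.708.

-61.71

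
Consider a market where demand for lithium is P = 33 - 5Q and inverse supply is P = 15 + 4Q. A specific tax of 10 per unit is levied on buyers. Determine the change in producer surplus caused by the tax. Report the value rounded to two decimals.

-6.42

Pre-tax equilibrium: 33 - 5Q = 15 + 4Q gives Q* = 2, P* = 23.
With the tax, buyers' net willingness to pay falls by 10: (33 - 10) - 5Q = 15 + 4Q, so Q_t = 0.8889. Buyers pay P_b = 28.5556; sellers receive P_s = P_b - 10 = 18.5556.
PS falls from (1/2)(2)(8) = 8 to (1/2)(0.8889)(3.5556) = 1.5802, a change of -6.4198.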